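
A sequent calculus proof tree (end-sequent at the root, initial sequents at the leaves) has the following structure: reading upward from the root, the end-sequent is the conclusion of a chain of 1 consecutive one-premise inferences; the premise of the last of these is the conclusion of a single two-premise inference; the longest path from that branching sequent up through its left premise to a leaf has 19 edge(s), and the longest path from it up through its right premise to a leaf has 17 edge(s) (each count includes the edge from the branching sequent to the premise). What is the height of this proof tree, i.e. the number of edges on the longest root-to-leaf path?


Longest path through the left premise: 19 edges (measured from the branching sequent)
Longest path through the right premise: 17 edges
Height of the subtree rooted at the branching sequent: max(19, 17) = 19
The branching sequent sits 1 edges above the root (the chain of one-premise inferences), so height = 19 + 1 = 20

20


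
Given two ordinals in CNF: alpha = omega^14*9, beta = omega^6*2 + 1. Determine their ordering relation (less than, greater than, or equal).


Compare term by term from highest exponent:
alpha = omega^14*9
beta = omega^6*2 + 1
Term 1: alpha has omega^14*9, beta has omega^6*2
Term 2: alpha has omega^0*0, beta has omega^0*1
Result: alpha > beta

alpha > beta


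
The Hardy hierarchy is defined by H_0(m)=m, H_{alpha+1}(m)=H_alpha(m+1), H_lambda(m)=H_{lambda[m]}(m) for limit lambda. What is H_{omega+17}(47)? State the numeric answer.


H_{omega+17}(47):
Unwind the 17 successor steps: H_{omega+17}(47) = H_omega(47+17) = H_omega(64).
H_omega(m) = H_m(m) = m + m = 2m.
Result = 2 * 64 = 128

128


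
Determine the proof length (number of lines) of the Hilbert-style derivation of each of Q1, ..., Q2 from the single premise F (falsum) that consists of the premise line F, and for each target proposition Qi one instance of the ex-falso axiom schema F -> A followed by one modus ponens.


Ex falso, line by line:
- 1 premise line (F)
- 2 targets, each needing 1 axiom instance (F -> Qi) + 1 MP = 2 lines: 2 * 2 = 4
Total = 1 + 4 = 5 lines.

5


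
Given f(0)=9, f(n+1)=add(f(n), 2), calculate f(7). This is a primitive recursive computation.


f(0) = 9
f(1) = add(f(0), 2) = add(9, 2) = 11
f(2) = add(f(1), 2) = add(11, 2) = 13
f(3) = add(f(2), 2) = add(13, 2) = 15
f(4) = add(f(3), 2) = add(15, 2) = 17
f(5) = add(f(4), 2) = add(17, 2) = 19
f(6) = add(f(5), 2) = add(19, 2) = 21
f(7) = add(f(6), 2) = add(21, 2) = 23


23


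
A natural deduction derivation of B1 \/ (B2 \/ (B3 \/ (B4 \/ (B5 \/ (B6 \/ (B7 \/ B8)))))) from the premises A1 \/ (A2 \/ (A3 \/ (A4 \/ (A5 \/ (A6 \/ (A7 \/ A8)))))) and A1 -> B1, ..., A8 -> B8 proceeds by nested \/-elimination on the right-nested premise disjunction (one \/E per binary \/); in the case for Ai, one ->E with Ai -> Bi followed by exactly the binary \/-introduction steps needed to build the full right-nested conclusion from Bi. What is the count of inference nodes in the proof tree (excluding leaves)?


Constructive dilemma with 8 branches, all disjunctions right-nested:
- \/E: the premise has 7 binary \/, each eliminated once: 7 nodes.
- ->E: one per case (Ai with Ai -> Bi gives Bi): 8 nodes.
- \/I: in case i < n, Bi needs 1 step to form Bi \/ (B(i+1) \/ ...) and then i-1 steps to prepend B(i-1), ..., B1, i.e. i steps; in case i = n, B8 needs 7 prepend steps.
  \/I total = (1 + 2 + ... + 7) + 7 = 28 + 7 = 35 nodes.
Total = 7 + 8 + 35 = 50

50


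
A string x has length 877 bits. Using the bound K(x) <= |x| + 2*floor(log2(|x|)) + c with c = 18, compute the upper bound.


floor(log2(877)) = 9
2 * 9 = 18
K(x) <= 877 + 18 + 18 = 913

913


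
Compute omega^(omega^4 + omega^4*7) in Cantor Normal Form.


omega^(omega^4 + omega^4*7):
Both terms of the exponent have the same exponent 4, so they merge: omega^4 + omega^4*7 = omega^4*(1+7) = omega^4*8.
omega raised to a CNF ordinal is a single CNF term: Result = omega^(omega^4*8)

omega^(omega^4*8)


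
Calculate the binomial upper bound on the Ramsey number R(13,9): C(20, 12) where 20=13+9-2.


R(13,9) <= C(13+9-2, 13-1) = C(20, 12)
C(20, 12) = 20! / (12! * 8!)
= 125970

125970


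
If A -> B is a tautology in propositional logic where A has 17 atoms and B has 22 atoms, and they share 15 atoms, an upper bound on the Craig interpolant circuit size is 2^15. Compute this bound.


Shared atoms = 15
Craig interpolant size bound = 2^15
= 32768

32768


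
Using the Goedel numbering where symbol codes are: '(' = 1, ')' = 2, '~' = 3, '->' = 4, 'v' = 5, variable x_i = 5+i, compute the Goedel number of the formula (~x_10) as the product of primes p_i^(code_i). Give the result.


Formula: (~x_10)
Symbol codes: [1, 3, 15, 2]
Primes: [2, 3, 5, 7]
p_1^1 = 2^1 = 2
p_2^3 = 3^3 = 27
p_3^15 = 5^15 = 30517578125
p_4^2 = 7^2 = 49
Product = 80749511718750

80749511718750


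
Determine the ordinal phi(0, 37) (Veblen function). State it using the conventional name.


phi(0, 37):
phi(0, beta) = omega^beta by definition.
phi(0, 37) = omega^37

omega^37


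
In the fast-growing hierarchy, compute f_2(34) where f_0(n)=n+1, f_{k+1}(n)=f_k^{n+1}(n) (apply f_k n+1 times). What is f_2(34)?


f_2(34) = f_1^35(34)
f_1(m) = 2m + 1.
Iterating: f_1^k(n) = 2^k*(n+1) - 1.
f_2(34) = 2^35*(34+1) - 1 = 34359738368*35 - 1 = 1202590842879

1202590842879


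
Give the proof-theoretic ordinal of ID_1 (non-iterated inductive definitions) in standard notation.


The proof-theoretic ordinal of ID_1 (non-iterated inductive definitions) is a standard result in ordinal analysis.
This ordinal is the supremum of order types of primitive recursive well-orderings
that the theory can prove to be well-ordered.
For ID_1 (non-iterated inductive definitions), the proof-theoretic ordinal is psi_0(epsilon_{Omega+1}).

psi_0(epsilon_{Omega+1})


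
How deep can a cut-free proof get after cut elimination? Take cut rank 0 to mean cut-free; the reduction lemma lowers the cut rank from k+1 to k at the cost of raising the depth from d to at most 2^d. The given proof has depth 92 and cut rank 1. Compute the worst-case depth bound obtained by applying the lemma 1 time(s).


Each rank reduction sends depth d to at most 2^d; cut rank r needs r reductions.
2_0(92) = 92
2_1(92) = 2^92 = 4951760157141521099596496896
Cut-free depth bound = 4951760157141521099596496896

4951760157141521099596496896


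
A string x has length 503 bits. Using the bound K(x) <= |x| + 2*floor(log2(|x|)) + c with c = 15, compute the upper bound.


floor(log2(503)) = 8
2 * 8 = 16
K(x) <= 503 + 16 + 15 = 534

534


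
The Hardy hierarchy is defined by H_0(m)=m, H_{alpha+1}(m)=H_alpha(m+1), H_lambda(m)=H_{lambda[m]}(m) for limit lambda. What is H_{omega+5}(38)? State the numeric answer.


H_{omega+5}(38):
Unwind the 5 successor steps: H_{omega+5}(38) = H_omega(38+5) = H_omega(43).
H_omega(m) = H_m(m) = m + m = 2m.
Result = 2 * 43 = 86

86


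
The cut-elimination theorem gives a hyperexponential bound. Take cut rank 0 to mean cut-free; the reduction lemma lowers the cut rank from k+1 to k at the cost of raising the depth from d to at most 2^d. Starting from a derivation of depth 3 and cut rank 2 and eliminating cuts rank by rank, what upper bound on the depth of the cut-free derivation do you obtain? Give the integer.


Each rank reduction sends depth d to at most 2^d; cut rank r needs r reductions.
2_0(3) = 3
2_1(3) = 2^3 = 8
2_2(3) = 2^8 = 256
Cut-free depth bound = 256

256


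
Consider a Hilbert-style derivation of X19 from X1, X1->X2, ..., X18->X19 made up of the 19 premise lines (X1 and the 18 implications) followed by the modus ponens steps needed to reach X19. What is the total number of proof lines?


We have 19 premise lines: X1 and 18 implications.
Each implication is detached once by MP, giving 18 MP lines.
19 premise lines + 18 MP lines = 37 total lines.

37


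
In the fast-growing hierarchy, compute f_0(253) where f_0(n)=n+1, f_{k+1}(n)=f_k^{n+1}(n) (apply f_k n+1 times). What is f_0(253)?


f_0(253) = 253 + 1 = 254

254


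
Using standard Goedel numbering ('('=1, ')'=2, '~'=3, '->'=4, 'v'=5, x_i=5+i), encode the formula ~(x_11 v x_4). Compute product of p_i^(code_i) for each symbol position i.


Formula: ~(x_11 v x_4)
Symbol codes: [3, 1, 16, 5, 9, 2]
Primes: [2, 3, 5, 7, 11, 13]
p_1^3 = 2^3 = 8
p_2^1 = 3^1 = 3
p_3^16 = 5^16 = 152587890625
p_4^5 = 7^5 = 16807
p_5^9 = 11^9 = 2357947691
p_6^2 = 13^2 = 169
Product = 24526884288594920654296875000

24526884288594920654296875000


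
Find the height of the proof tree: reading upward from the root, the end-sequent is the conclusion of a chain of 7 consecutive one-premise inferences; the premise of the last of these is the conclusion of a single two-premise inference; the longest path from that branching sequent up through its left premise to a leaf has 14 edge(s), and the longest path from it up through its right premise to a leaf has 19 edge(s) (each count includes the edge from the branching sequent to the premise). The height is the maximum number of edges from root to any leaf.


Longest path through the left premise: 14 edges (measured from the branching sequent)
Longest path through the right premise: 19 edges
Height of the subtree rooted at the branching sequent: max(14, 19) = 19
The branching sequent sits 7 edges above the root (the chain of one-premise inferences), so height = 19 + 7 = 26

26


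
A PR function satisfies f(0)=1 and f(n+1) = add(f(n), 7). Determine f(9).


f(0) = 1
f(1) = add(f(0), 7) = add(1, 7) = 8
f(2) = add(f(1), 7) = add(8, 7) = 15
f(3) = add(f(2), 7) = add(15, 7) = 22
f(4) = add(f(3), 7) = add(22, 7) = 29
f(5) = add(f(4), 7) = add(29, 7) = 36
f(6) = add(f(5), 7) = add(36, 7) = 43
f(7) = add(f(6), 7) = add(43, 7) = 50
f(8) = add(f(7), 7) = add(50, 7) = 57
f(9) = add(f(8), 7) = add(57, 7) = 64


64


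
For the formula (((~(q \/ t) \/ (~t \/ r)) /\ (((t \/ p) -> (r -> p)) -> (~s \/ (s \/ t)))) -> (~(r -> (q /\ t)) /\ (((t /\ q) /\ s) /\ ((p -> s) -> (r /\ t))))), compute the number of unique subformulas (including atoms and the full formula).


Formula: (((~(q \/ t) \/ (~t \/ r)) /\ (((t \/ p) -> (r -> p)) -> (~s \/ (s \/ t)))) -> (~(r -> (q /\ t)) /\ (((t /\ q) /\ s) /\ ((p -> s) -> (r /\ t)))))
Subformulas found:
  1. r
  2. q
  3. s
  4. t
  5. p
  6. ~t
  7. ~s
  8. (p -> s)
  9. (q \/ t)
  10. (r -> p)
  11. (q /\ t)
  12. (s \/ t)
  13. (r /\ t)
  14. (t /\ q)
  15. (t \/ p)
  16. ~(q \/ t)
  17. (~t \/ r)
  18. (r -> (q /\ t))
  19. ((t /\ q) /\ s)
  20. ~(r -> (q /\ t))
  21. (~s \/ (s \/ t))
  22. ((p -> s) -> (r /\ t))
  23. ((t \/ p) -> (r -> p))
  24. (~(q \/ t) \/ (~t \/ r))
  25. (((t /\ q) /\ s) /\ ((p -> s) -> (r /\ t)))
  26. (((t \/ p) -> (r -> p)) -> (~s \/ (s \/ t)))
  27. (~(r -> (q /\ t)) /\ (((t /\ q) /\ s) /\ ((p -> s) -> (r /\ t))))
  28. ((~(q \/ t) \/ (~t \/ r)) /\ (((t \/ p) -> (r -> p)) -> (~s \/ (s \/ t))))
  29. (((~(q \/ t) \/ (~t \/ r)) /\ (((t \/ p) -> (r -> p)) -> (~s \/ (s \/ t)))) -> (~(r -> (q /\ t)) /\ (((t /\ q) /\ s) /\ ((p -> s) -> (r /\ t)))))
Total distinct subformulas = 29

29


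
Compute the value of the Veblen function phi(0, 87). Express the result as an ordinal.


phi(0, 87):
phi(0, beta) = omega^beta by definition.
phi(0, 87) = omega^87

omega^87


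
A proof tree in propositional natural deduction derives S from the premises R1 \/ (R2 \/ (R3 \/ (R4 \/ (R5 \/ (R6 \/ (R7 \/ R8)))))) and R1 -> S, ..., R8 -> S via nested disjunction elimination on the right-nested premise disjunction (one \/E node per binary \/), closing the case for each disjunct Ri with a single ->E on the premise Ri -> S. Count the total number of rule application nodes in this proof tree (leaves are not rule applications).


The premise R1 \/ (R2 \/ (R3 \/ (R4 \/ (R5 \/ (R6 \/ (R7 \/ R8)))))) contains 8 disjuncts, hence 7 binary \/ connectives.
- Each binary \/ is eliminated once: 7 \/E nodes.
- Each of the 8 cases Ri derives S by one ->E with Ri -> S: 8 ->E nodes.
Total = 7 + 8 = 15

15


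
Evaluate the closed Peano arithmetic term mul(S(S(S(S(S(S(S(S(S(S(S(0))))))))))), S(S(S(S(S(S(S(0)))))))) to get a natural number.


mul(S^11(0), S^7(0)):
S^11(0) = 11
S^7(0) = 7
11 * 7 = 77

77


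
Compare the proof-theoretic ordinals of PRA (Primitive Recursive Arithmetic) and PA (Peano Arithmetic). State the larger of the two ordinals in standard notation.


Proof-theoretic ordinal of PRA (Primitive Recursive Arithmetic): omega^omega
Proof-theoretic ordinal of PA (Peano Arithmetic): epsilon_0
Comparing: omega^omega < epsilon_0.
The larger ordinal is epsilon_0 (from PA (Peano Arithmetic)).

epsilon_0


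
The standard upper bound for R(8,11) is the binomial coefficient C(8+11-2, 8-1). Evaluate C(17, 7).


R(8,11) <= C(8+11-2, 8-1) = C(17, 7)
C(17, 7) = 17! / (7! * 10!)
= 19448

19448


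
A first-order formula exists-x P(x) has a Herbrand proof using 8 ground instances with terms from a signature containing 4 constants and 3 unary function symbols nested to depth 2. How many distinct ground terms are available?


Herbrand terms by depth:
Depth 0: 4 constants
Depth 1: 12 new terms (running total: 16)
Depth 2: 36 new terms (running total: 52)
Total distinct ground terms = 52

52


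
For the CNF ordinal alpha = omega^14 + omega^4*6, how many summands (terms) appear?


CNF: omega^14 + omega^4*6
Count the summands separated by '+':
  term 1: omega^14
  term 2: omega^4*6
Total terms = 2

2


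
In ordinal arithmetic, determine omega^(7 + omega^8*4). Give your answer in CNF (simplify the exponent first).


omega^(7 + omega^8*4):
In ordinal addition a term is absorbed by a following term of strictly larger exponent: 0 < 8, so 7 + omega^8*4 = omega^8*4.
omega raised to a CNF ordinal is a single CNF term: Result = omega^(omega^8*4)

omega^(omega^8*4)


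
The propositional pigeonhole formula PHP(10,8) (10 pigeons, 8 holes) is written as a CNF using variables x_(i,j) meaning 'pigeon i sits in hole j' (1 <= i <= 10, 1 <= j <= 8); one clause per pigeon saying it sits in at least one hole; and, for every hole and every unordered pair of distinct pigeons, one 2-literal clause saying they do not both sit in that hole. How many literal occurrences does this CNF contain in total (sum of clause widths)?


PHP(10,8): 10 pigeons, 8 holes, 10*8 = 80 variables.
- pigeon clauses: one per pigeon -> 10 clauses of width 8 -> 80 literals
- hole clauses: 8 holes * C(10,2) = 8 * 45 -> 360 clauses of width 2 -> 720 literals
Total literal occurrences = 80 + 720 = 800

800


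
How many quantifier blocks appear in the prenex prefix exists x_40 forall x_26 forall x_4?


Alternations = 1.
Blocks = alternations + 1 = 2

2


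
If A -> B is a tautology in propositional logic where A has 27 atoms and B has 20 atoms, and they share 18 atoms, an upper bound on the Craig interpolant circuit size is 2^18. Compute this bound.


Shared atoms = 18
Craig interpolant size bound = 2^18
= 262144

262144


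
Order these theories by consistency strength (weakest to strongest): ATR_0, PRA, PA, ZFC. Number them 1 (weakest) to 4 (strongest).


Ordering by consistency strength:
1. PRA
2. PA
3. ATR_0
4. ZFC


ATR_0=3, PRA=1, PA=2, ZFC=4


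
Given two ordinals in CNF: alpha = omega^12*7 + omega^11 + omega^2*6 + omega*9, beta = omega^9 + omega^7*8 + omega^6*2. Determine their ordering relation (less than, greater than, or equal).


Compare term by term from highest exponent:
alpha = omega^12*7 + omega^11 + omega^2*6 + omega*9
beta = omega^9 + omega^7*8 + omega^6*2
Term 1: alpha has omega^12*7, beta has omega^9*1
Term 2: alpha has omega^11*1, beta has omega^7*8
Term 3: alpha has omega^2*6, beta has omega^6*2
Term 4: alpha has omega^1*9, beta has omega^0*0
Result: alpha > beta

alpha > beta


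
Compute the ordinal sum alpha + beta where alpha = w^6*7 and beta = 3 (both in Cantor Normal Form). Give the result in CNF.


Ordinal addition w^6*7 + 3:
Leading exponent of alpha (6) > leading exponent of beta (0).
Since alpha's term has higher exponent than beta's leading term,
the sum is simply alpha followed by beta.
Result = w^6*7 + 3

w^6*7 + 3


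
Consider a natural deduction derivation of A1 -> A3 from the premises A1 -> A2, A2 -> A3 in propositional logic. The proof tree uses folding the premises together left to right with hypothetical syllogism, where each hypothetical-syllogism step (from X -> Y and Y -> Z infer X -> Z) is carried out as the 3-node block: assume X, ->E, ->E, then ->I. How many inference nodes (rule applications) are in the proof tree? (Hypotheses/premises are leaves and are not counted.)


There are 2 premises in the chain. The first HS step combines premises 1 and 2; each further premise needs one more HS step.
So 2 premises require 2 - 1 = 1 hypothetical-syllogism steps.
Each HS step uses 3 inference nodes (->E, ->E, ->I).
1 * 3 = 3 total inference nodes.

3


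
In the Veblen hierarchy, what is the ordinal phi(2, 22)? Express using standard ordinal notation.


phi(2, 22):
phi(2, beta) = zeta_beta (the beta-th zeta number, fixed point of epsilon).
phi(2, 22) = zeta_22

zeta_22


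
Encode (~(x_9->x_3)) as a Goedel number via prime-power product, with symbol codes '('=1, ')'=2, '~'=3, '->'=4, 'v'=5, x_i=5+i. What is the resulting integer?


Formula: (~(x_9->x_3))
Symbol codes: [1, 3, 1, 14, 4, 8, 2, 2]
Primes: [2, 3, 5, 7, 11, 13, 17, 19]
p_1^1 = 2^1 = 2
p_2^3 = 3^3 = 27
p_3^1 = 5^1 = 5
p_4^14 = 7^14 = 678223072849
p_5^4 = 11^4 = 14641
p_6^8 = 13^8 = 815730721
p_7^2 = 17^2 = 289
p_8^2 = 19^2 = 361
Product = 228170202643571407959053628183870

228170202643571407959053628183870


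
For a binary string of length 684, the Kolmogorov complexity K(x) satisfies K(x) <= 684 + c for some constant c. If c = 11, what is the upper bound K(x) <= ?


K(x) <= |x| + c = 684 + 11 = 695

695


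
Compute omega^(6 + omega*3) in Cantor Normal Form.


omega^(6 + omega*3):
In ordinal addition a term is absorbed by a following term of strictly larger exponent: 0 < 1, so 6 + omega*3 = omega*3.
omega raised to a CNF ordinal is a single CNF term: Result = omega^(omega*3)

omega^(omega*3)


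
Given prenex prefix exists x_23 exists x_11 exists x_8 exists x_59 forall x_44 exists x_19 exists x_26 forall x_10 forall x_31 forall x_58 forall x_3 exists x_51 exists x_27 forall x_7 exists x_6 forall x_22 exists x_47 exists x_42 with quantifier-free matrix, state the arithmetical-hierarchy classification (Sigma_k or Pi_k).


Leading quantifier is exists, so the class is Sigma.
Number of quantifier blocks = alternations + 1 = 8 + 1 = 9.
Classification: Sigma_9

Sigma_9


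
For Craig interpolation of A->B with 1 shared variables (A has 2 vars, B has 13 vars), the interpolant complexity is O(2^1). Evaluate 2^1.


Shared atoms = 1
Craig interpolant size bound = 2^1
= 2

2


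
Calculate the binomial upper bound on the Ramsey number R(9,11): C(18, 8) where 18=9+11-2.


R(9,11) <= C(9+11-2, 9-1) = C(18, 8)
C(18, 8) = 18! / (8! * 10!)
= 43758

43758


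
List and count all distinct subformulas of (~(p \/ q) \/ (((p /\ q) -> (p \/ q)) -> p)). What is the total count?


Formula: (~(p \/ q) \/ (((p /\ q) -> (p \/ q)) -> p))
Subformulas found:
  1. q
  2. p
  3. (p \/ q)
  4. (p /\ q)
  5. ~(p \/ q)
  6. ((p /\ q) -> (p \/ q))
  7. (((p /\ q) -> (p \/ q)) -> p)
  8. (~(p \/ q) \/ (((p /\ q) -> (p \/ q)) -> p))
Total distinct subformulas = 8

8


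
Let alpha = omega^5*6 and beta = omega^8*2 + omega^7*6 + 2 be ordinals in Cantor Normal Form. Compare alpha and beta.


Compare term by term from highest exponent:
alpha = omega^5*6
beta = omega^8*2 + omega^7*6 + 2
Term 1: alpha has omega^5*6, beta has omega^8*2
Term 2: alpha has omega^0*0, beta has omega^7*6
Term 3: alpha has omega^0*0, beta has omega^0*2
Result: alpha < beta

alpha < beta


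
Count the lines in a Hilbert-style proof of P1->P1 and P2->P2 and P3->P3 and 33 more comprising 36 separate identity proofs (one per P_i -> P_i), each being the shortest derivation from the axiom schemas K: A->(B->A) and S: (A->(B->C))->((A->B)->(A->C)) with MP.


The shortest proof of A->A from K and S in the Hilbert calculus has exactly 5 lines:
(1) K instance A->((A->A)->A), (2) S instance, (3) MP on 1,2, (4) K instance A->(A->A), (5) MP on 3,4.
For 36 independent identities: 36 * 5 = 180 lines total.

180


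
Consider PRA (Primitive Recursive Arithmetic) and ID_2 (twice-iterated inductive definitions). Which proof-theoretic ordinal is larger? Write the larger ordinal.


Proof-theoretic ordinal of PRA (Primitive Recursive Arithmetic): omega^omega
Proof-theoretic ordinal of ID_2 (twice-iterated inductive definitions): psi_0(epsilon_{Omega_2+1})
Comparing: omega^omega < psi_0(epsilon_{Omega_2+1}).
The larger ordinal is psi_0(epsilon_{Omega_2+1}) (from ID_2 (twice-iterated inductive definitions)).

psi_0(epsilon_{Omega_2+1})


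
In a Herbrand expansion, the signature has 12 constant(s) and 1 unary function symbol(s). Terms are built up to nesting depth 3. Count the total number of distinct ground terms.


Herbrand terms by depth:
Depth 0: 12 constants
Depth 1: 12 new terms (running total: 24)
Depth 2: 12 new terms (running total: 36)
Depth 3: 12 new terms (running total: 48)
Total distinct ground terms = 48

48


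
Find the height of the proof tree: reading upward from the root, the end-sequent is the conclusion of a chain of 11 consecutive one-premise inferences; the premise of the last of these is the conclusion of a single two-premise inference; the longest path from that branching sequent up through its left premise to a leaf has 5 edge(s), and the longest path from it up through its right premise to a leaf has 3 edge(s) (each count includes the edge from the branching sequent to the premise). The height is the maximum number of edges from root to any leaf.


Longest path through the left premise: 5 edges (measured from the branching sequent)
Longest path through the right premise: 3 edges
Height of the subtree rooted at the branching sequent: max(5, 3) = 5
The branching sequent sits 11 edges above the root (the chain of one-premise inferences), so height = 5 + 11 = 16

16


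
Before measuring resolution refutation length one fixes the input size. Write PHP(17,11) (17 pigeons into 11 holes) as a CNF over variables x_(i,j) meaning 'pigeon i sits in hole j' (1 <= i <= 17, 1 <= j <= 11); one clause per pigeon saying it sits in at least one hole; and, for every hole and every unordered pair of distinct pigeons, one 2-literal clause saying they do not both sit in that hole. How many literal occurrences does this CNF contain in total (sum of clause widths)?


PHP(17,11): 17 pigeons, 11 holes, 17*11 = 187 variables.
- pigeon clauses: one per pigeon -> 17 clauses of width 11 -> 187 literals
- hole clauses: 11 holes * C(17,2) = 11 * 136 -> 1496 clauses of width 2 -> 2992 literals
Total literal occurrences = 187 + 2992 = 3179

3179


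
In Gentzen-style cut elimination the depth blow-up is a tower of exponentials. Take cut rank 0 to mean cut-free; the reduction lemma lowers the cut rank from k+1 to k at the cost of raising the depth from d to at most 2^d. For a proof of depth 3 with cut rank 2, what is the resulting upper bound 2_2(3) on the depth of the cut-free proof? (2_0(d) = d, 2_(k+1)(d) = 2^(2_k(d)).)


Each rank reduction sends depth d to at most 2^d; cut rank r needs r reductions.
2_0(3) = 3
2_1(3) = 2^3 = 8
2_2(3) = 2^8 = 256
Cut-free depth bound = 256

256


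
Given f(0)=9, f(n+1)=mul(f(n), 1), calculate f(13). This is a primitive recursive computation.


f(0) = 9
f(1) = mul(f(0), 1) = mul(9, 1) = 9
f(2) = mul(f(1), 1) = mul(9, 1) = 9
f(3) = mul(f(2), 1) = mul(9, 1) = 9
f(4) = mul(f(3), 1) = mul(9, 1) = 9
f(5) = mul(f(4), 1) = mul(9, 1) = 9
f(6) = mul(f(5), 1) = mul(9, 1) = 9
f(7) = mul(f(6), 1) = mul(9, 1) = 9
f(8) = mul(f(7), 1) = mul(9, 1) = 9
f(9) = mul(f(8), 1) = mul(9, 1) = 9
f(10) = mul(f(9), 1) = mul(9, 1) = 9
f(11) = mul(f(10), 1) = mul(9, 1) = 9
f(12) = mul(f(11), 1) = mul(9, 1) = 9
f(13) = mul(f(12), 1) = mul(9, 1) = 9


9


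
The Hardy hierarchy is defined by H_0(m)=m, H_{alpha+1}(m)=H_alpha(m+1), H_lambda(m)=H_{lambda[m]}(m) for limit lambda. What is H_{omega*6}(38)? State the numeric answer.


H_{omega*6}(38):
For the Hardy hierarchy, H_{omega*k}(n) = 2^k * n.
2^6 = 64.
64 * 38 = 2432

2432


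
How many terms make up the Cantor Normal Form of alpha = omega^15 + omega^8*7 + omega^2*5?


CNF: omega^15 + omega^8*7 + omega^2*5
Count the summands separated by '+':
  term 1: omega^15
  term 2: omega^8*7
  term 3: omega^2*5
Total terms = 3

3


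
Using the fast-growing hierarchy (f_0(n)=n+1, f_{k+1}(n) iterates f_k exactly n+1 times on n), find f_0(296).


f_0(296) = 296 + 1 = 297

297


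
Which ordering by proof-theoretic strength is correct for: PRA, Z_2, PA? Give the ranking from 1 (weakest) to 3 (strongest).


Ordering by consistency strength:
1. PRA
2. PA
3. Z_2


PRA=1, Z_2=3, PA=2


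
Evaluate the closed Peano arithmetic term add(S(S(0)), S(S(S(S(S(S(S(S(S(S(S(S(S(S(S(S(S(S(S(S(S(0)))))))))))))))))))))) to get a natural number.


add(S^2(0), S^21(0)):
S^2(0) = 2
S^21(0) = 21
2 + 21 = 23

23


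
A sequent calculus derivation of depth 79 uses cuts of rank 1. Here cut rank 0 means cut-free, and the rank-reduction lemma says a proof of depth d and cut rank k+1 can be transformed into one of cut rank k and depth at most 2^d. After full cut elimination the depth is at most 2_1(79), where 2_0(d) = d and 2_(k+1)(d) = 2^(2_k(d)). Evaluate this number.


Each rank reduction sends depth d to at most 2^d; cut rank r needs r reductions.
2_0(79) = 79
2_1(79) = 2^79 = 604462909807314587353088
Cut-free depth bound = 604462909807314587353088

604462909807314587353088


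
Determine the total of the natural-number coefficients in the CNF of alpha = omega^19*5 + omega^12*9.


CNF: omega^19*5 + omega^12*9
Coefficients: 5 + 9 = 14

14


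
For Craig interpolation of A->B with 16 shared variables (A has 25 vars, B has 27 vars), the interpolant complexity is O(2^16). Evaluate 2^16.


Shared atoms = 16
Craig interpolant size bound = 2^16
= 65536

65536


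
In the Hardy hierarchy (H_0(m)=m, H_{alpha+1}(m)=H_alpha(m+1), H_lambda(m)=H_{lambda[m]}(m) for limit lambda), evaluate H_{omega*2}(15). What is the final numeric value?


H_{omega*2}(15):
For the Hardy hierarchy, H_{omega*k}(n) = 2^k * n.
2^2 = 4.
4 * 15 = 60

60


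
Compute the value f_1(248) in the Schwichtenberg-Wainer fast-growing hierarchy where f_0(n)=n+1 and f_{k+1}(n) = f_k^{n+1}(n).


f_1(248) = f_0^249(248)
f_0 adds 1 each time, applied 249 times.
f_1(248) = 248 + 249 = 497

497


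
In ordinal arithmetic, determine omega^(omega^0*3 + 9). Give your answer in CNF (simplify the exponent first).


omega^(omega^0*3 + 9):
omega^0 = 1, so the exponent is 3 + 9 = 12 (finite ordinal addition).
Result = omega^12, already a single CNF term.

omega^12


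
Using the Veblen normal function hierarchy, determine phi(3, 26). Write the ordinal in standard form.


phi(3, 26):
phi(3, beta) = eta_beta (the beta-th eta number, fixed point of zeta).
phi(3, 26) = eta_26

eta_26


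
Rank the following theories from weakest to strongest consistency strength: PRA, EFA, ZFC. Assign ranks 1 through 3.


Ordering by consistency strength:
1. EFA
2. PRA
3. ZFC


PRA=2, EFA=1, ZFC=3


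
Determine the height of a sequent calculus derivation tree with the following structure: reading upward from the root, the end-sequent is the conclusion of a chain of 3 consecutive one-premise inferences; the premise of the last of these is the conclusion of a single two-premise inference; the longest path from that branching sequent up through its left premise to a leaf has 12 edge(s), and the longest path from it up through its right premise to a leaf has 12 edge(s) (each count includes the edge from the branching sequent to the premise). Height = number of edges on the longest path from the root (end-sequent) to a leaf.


Longest path through the left premise: 12 edges (measured from the branching sequent)
Longest path through the right premise: 12 edges
Height of the subtree rooted at the branching sequent: max(12, 12) = 12
The branching sequent sits 3 edges above the root (the chain of one-premise inferences), so height = 12 + 3 = 15

15


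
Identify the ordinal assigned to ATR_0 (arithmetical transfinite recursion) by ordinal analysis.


The proof-theoretic ordinal of ATR_0 (arithmetical transfinite recursion) is a standard result in ordinal analysis.
This ordinal is the supremum of order types of primitive recursive well-orderings
that the theory can prove to be well-ordered.
For ATR_0 (arithmetical transfinite recursion), the proof-theoretic ordinal is Gamma_0.

Gamma_0


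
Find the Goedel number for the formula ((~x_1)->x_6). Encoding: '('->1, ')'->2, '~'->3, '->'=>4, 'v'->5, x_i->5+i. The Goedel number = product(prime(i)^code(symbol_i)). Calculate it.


Formula: ((~x_1)->x_6)
Symbol codes: [1, 1, 3, 6, 2, 4, 11, 2]
Primes: [2, 3, 5, 7, 11, 13, 17, 19]
p_1^1 = 2^1 = 2
p_2^1 = 3^1 = 3
p_3^3 = 5^3 = 125
p_4^6 = 7^6 = 117649
p_5^2 = 11^2 = 121
p_6^4 = 13^4 = 28561
p_7^11 = 17^11 = 34271896307633
p_8^2 = 19^2 = 361
Product = 3772711710247030553215836372750

3772711710247030553215836372750


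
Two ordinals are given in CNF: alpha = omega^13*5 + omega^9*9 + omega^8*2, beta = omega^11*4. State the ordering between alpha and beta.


Compare term by term from highest exponent:
alpha = omega^13*5 + omega^9*9 + omega^8*2
beta = omega^11*4
Term 1: alpha has omega^13*5, beta has omega^11*4
Term 2: alpha has omega^9*9, beta has omega^0*0
Term 3: alpha has omega^8*2, beta has omega^0*0
Result: alpha > beta

alpha > beta


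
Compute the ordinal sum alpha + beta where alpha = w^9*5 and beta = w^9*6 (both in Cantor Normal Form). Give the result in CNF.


Ordinal addition w^9*5 + w^9*6:
Both terms have the same exponent 9.
w^e*c + w^e*d = w^e*(c+d).
Result = w^9*(5+6) = w^9*11

w^9*11


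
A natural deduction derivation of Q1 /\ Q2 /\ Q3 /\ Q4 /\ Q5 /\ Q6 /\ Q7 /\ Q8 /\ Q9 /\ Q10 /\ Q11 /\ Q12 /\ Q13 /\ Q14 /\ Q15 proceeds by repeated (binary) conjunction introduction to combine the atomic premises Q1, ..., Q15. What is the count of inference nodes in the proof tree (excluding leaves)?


The target conjunction has 15 conjuncts, i.e. 14 binary /\ connectives.
Each conjunction-intro joins two pieces, so 15 atoms require 15-1 = 14 applications.
Total inference nodes = 14

14


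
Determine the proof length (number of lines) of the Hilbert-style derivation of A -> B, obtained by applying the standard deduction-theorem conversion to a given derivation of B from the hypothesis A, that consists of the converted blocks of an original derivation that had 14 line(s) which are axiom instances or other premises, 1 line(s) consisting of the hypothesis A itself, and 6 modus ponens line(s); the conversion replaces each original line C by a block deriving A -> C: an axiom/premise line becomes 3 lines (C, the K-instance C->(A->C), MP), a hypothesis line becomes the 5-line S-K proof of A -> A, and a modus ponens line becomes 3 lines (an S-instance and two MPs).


Deduction-theorem conversion, block by block:
- 14 axiom/premise lines -> 3 lines each = 42
- 1 hypothesis lines -> 5 lines each (identity proof A->A) = 5
- 6 MP lines -> 3 lines each (S-instance, MP, MP) = 18
Total = 42 + 5 + 18 = 65 lines.

65


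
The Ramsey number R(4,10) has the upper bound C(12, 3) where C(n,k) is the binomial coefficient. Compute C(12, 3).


R(4,10) <= C(4+10-2, 4-1) = C(12, 3)
C(12, 3) = 12! / (3! * 9!)
= 220

220


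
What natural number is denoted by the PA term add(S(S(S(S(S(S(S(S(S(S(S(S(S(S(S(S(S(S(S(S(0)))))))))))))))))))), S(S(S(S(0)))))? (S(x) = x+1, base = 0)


add(S^20(0), S^4(0)):
S^20(0) = 20
S^4(0) = 4
20 + 4 = 24

24


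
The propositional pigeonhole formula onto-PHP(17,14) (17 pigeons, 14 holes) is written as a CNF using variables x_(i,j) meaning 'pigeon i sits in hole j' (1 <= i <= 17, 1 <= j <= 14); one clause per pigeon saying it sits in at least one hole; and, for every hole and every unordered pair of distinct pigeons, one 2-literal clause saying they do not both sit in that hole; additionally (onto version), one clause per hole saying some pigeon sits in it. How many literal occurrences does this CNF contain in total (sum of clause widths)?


onto-PHP(17,14): 17 pigeons, 14 holes, 17*14 = 238 variables.
- pigeon clauses: one per pigeon -> 17 clauses of width 14 -> 238 literals
- hole clauses: 14 holes * C(17,2) = 14 * 136 -> 1904 clauses of width 2 -> 3808 literals
- onto clauses: one per hole -> 14 clauses of width 17 -> 238 literals
Total literal occurrences = 238 + 3808 + 238 = 4284

4284


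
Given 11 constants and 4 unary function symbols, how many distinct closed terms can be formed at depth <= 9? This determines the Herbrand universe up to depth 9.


Herbrand terms by depth:
Depth 0: 11 constants
Depth 1: 44 new terms (running total: 55)
Depth 2: 176 new terms (running total: 231)
Depth 3: 704 new terms (running total: 935)
Depth 4: 2816 new terms (running total: 3751)
Depth 5: 11264 new terms (running total: 15015)
Depth 6: 45056 new terms (running total: 60071)
Depth 7: 180224 new terms (running total: 240295)
Depth 8: 720896 new terms (running total: 961191)
Depth 9: 2883584 new terms (running total: 3844775)
Total distinct ground terms = 3844775

3844775


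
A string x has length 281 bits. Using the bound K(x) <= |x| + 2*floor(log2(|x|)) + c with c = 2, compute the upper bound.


floor(log2(281)) = 8
2 * 8 = 16
K(x) <= 281 + 16 + 2 = 299

299


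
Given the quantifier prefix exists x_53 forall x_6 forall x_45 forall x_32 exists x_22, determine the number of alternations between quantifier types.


Walk the prefix and count type changes:
  position 1: exists -> forall <-- alternation
  position 2: forall -> forall
  position 3: forall -> forall
  position 4: forall -> exists <-- alternation
Total alternations = 2

2


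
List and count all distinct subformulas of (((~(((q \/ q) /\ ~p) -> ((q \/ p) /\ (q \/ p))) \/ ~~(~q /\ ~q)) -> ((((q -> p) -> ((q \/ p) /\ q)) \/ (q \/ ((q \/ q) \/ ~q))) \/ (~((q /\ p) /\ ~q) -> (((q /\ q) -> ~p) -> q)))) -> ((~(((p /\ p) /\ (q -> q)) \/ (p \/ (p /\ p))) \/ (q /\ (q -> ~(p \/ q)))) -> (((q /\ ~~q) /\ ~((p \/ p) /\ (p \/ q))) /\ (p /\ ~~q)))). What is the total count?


Formula: (((~(((q \/ q) /\ ~p) -> ((q \/ p) /\ (q \/ p))) \/ ~~(~q /\ ~q)) -> ((((q -> p) -> ((q \/ p) /\ q)) \/ (q \/ ((q \/ q) \/ ~q))) \/ (~((q /\ p) /\ ~q) -> (((q /\ q) -> ~p) -> q)))) -> ((~(((p /\ p) /\ (q -> q)) \/ (p \/ (p /\ p))) \/ (q /\ (q -> ~(p \/ q)))) -> (((q /\ ~~q) /\ ~((p \/ p) /\ (p \/ q))) /\ (p /\ ~~q))))
Subformulas found:
  1. p
  2. q
  3. ~p
  4. ~q
  5. ~~q
  6. (q /\ p)
  7. (q \/ p)
  8. (q /\ q)
  9. (q -> p)
  10. (q -> q)
  11. (p \/ p)
  12. (p \/ q)
  13. (p /\ p)
  14. (q \/ q)
  15. ~(p \/ q)
  16. (p /\ ~~q)
  17. (q /\ ~~q)
  18. (~q /\ ~q)
  19. ~(~q /\ ~q)
  20. ~~(~q /\ ~q)
  21. ((q \/ p) /\ q)
  22. (p \/ (p /\ p))
  23. (q -> ~(p \/ q))
  24. ((q \/ q) /\ ~p)
  25. ((q \/ q) \/ ~q)
  26. ((q /\ q) -> ~p)
  27. ((q /\ p) /\ ~q)
  28. ~((q /\ p) /\ ~q)
  29. ((p \/ p) /\ (p \/ q))
  30. ((p /\ p) /\ (q -> q))
  31. ((q \/ p) /\ (q \/ p))
  32. ~((p \/ p) /\ (p \/ q))
  33. (q /\ (q -> ~(p \/ q)))
  34. (q \/ ((q \/ q) \/ ~q))
  35. (((q /\ q) -> ~p) -> q)
  36. ((q -> p) -> ((q \/ p) /\ q))
  37. ((q /\ ~~q) /\ ~((p \/ p) /\ (p \/ q)))
  38. (((p /\ p) /\ (q -> q)) \/ (p \/ (p /\ p)))
  39. ~(((p /\ p) /\ (q -> q)) \/ (p \/ (p /\ p)))
  40. (((q \/ q) /\ ~p) -> ((q \/ p) /\ (q \/ p)))
  41. ~(((q \/ q) /\ ~p) -> ((q \/ p) /\ (q \/ p)))
  42. (~((q /\ p) /\ ~q) -> (((q /\ q) -> ~p) -> q))
  43. (((q /\ ~~q) /\ ~((p \/ p) /\ (p \/ q))) /\ (p /\ ~~q))
  44. (((q -> p) -> ((q \/ p) /\ q)) \/ (q \/ ((q \/ q) \/ ~q)))
  45. (~(((q \/ q) /\ ~p) -> ((q \/ p) /\ (q \/ p))) \/ ~~(~q /\ ~q))
  46. (~(((p /\ p) /\ (q -> q)) \/ (p \/ (p /\ p))) \/ (q /\ (q -> ~(p \/ q))))
  47. ((((q -> p) -> ((q \/ p) /\ q)) \/ (q \/ ((q \/ q) \/ ~q))) \/ (~((q /\ p) /\ ~q) -> (((q /\ q) -> ~p) -> q)))
  48. ((~(((p /\ p) /\ (q -> q)) \/ (p \/ (p /\ p))) \/ (q /\ (q -> ~(p \/ q)))) -> (((q /\ ~~q) /\ ~((p \/ p) /\ (p \/ q))) /\ (p /\ ~~q)))
  49. ((~(((q \/ q) /\ ~p) -> ((q \/ p) /\ (q \/ p))) \/ ~~(~q /\ ~q)) -> ((((q -> p) -> ((q \/ p) /\ q)) \/ (q \/ ((q \/ q) \/ ~q))) \/ (~((q /\ p) /\ ~q) -> (((q /\ q) -> ~p) -> q))))
  50. (((~(((q \/ q) /\ ~p) -> ((q \/ p) /\ (q \/ p))) \/ ~~(~q /\ ~q)) -> ((((q -> p) -> ((q \/ p) /\ q)) \/ (q \/ ((q \/ q) \/ ~q))) \/ (~((q /\ p) /\ ~q) -> (((q /\ q) -> ~p) -> q)))) -> ((~(((p /\ p) /\ (q -> q)) \/ (p \/ (p /\ p))) \/ (q /\ (q -> ~(p \/ q)))) -> (((q /\ ~~q) /\ ~((p \/ p) /\ (p \/ q))) /\ (p /\ ~~q))))
Total distinct subformulas = 50

50


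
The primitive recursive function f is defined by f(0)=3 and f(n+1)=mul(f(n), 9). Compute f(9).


f(0) = 3
f(1) = mul(f(0), 9) = mul(3, 9) = 27
f(2) = mul(f(1), 9) = mul(27, 9) = 243
f(3) = mul(f(2), 9) = mul(243, 9) = 2187
f(4) = mul(f(3), 9) = mul(2187, 9) = 19683
f(5) = mul(f(4), 9) = mul(19683, 9) = 177147
f(6) = mul(f(5), 9) = mul(177147, 9) = 1594323
f(7) = mul(f(6), 9) = mul(1594323, 9) = 14348907
f(8) = mul(f(7), 9) = mul(14348907, 9) = 129140163
f(9) = mul(f(8), 9) = mul(129140163, 9) = 1162261467


1162261467


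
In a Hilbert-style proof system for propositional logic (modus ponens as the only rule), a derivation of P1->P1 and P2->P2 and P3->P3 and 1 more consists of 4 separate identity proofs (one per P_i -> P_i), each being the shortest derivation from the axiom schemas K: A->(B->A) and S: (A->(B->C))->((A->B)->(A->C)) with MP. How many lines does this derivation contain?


The shortest proof of A->A from K and S in the Hilbert calculus has exactly 5 lines:
(1) K instance A->((A->A)->A), (2) S instance, (3) MP on 1,2, (4) K instance A->(A->A), (5) MP on 3,4.
For 4 independent identities: 4 * 5 = 20 lines total.

20


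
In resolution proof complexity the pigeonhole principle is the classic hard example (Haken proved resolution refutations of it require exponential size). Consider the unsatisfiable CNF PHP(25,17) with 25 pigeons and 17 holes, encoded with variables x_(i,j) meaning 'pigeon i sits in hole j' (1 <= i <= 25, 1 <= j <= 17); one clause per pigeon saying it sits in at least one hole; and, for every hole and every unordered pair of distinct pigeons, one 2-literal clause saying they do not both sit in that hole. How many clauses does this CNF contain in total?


PHP(25,17): 25 pigeons, 17 holes, 25*17 = 425 variables.
- pigeon clauses: one per pigeon -> 25 clauses
- hole clauses: 17 holes * C(25,2) = 17 * 300 -> 5100 clauses
Total clauses = 25 + 5100 = 5125

5125


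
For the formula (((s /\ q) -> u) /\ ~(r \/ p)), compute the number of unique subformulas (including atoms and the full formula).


Formula: (((s /\ q) -> u) /\ ~(r \/ p))
Subformulas found:
  1. q
  2. u
  3. s
  4. r
  5. p
  6. (s /\ q)
  7. (r \/ p)
  8. ~(r \/ p)
  9. ((s /\ q) -> u)
  10. (((s /\ q) -> u) /\ ~(r \/ p))
Total distinct subformulas = 10

10


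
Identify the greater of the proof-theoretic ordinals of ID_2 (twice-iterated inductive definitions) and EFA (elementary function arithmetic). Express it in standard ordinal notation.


Proof-theoretic ordinal of ID_2 (twice-iterated inductive definitions): psi_0(epsilon_{Omega_2+1})
Proof-theoretic ordinal of EFA (elementary function arithmetic): omega^3
Comparing: omega^3 < psi_0(epsilon_{Omega_2+1}).
The larger ordinal is psi_0(epsilon_{Omega_2+1}) (from ID_2 (twice-iterated inductive definitions)).

psi_0(epsilon_{Omega_2+1})


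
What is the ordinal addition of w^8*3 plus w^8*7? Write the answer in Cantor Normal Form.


Ordinal addition w^8*3 + w^8*7:
Both terms have the same exponent 8.
w^e*c + w^e*d = w^e*(c+d).
Result = w^8*(3+7) = w^8*10

w^8*10


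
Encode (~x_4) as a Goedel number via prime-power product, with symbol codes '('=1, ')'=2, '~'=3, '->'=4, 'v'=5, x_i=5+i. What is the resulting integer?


Formula: (~x_4)
Symbol codes: [1, 3, 9, 2]
Primes: [2, 3, 5, 7]
p_1^1 = 2^1 = 2
p_2^3 = 3^3 = 27
p_3^9 = 5^9 = 1953125
p_4^2 = 7^2 = 49
Product = 5167968750

5167968750
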